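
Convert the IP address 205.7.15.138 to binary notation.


205 = 11001101
7 = 00000111
15 = 00001111
138 = 10001010
Binary: 11001101.00000111.00001111.10001010


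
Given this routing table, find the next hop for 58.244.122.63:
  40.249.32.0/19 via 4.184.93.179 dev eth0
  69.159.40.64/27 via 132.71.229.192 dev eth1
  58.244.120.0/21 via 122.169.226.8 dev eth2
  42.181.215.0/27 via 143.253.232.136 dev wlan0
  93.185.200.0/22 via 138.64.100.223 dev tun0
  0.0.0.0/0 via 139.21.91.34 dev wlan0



Longest prefix match for 58.244.122.63:
  /19 40.249.32.0: no
  /27 69.159.40.64: no
  /21 58.244.120.0: MATCH
  /27 42.181.215.0: no
  /22 93.185.200.0: no
  /0 0.0.0.0: MATCH
Selected: next-hop 122.169.226.8 via eth2 (matched /21)


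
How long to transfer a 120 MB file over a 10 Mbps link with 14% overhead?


Effective throughput = 10 * (1 - 14/100) = 8.6 Mbps
File size in Mb = 120 * 8 = 960 Mb
Time = 960 / 8.6
Time = 111.6279 seconds


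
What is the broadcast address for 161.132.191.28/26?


Network: 161.132.191.0/26
Host bits = 6
Set all host bits to 1:
Broadcast: 161.132.191.63


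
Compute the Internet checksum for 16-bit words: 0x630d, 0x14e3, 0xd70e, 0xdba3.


Sum all words (with carry folding):
+ 0x630d = 0x630d
+ 0x14e3 = 0x77f0
+ 0xd70e = 0x4eff
+ 0xdba3 = 0x2aa3
One's complement: ~0x2aa3
Checksum = 0xd55c


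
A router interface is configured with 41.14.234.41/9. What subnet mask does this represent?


/9 means 9 network bits, 23 host bits
Binary: 11111111100000000000000000000000
Mask: 255.128.0.0


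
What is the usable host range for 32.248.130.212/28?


Network: 32.248.130.208
Broadcast: 32.248.130.223
First usable = network + 1
Last usable = broadcast - 1
Range: 32.248.130.209 to 32.248.130.222


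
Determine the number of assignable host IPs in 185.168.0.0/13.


Host bits = 32 - 13 = 19
Total addresses = 2^19 = 524288
Usable = total - 2 (network and broadcast)
Usable hosts: 524286


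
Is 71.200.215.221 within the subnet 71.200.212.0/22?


Subnet network: 71.200.212.0
Test IP AND mask: 71.200.212.0
Yes, 71.200.215.221 is in 71.200.212.0/22


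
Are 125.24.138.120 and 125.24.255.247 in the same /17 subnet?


Mask: 255.255.128.0
125.24.138.120 AND mask = 125.24.128.0
125.24.255.247 AND mask = 125.24.128.0
Yes, same subnet (125.24.128.0)


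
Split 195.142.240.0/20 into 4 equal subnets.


New prefix = 20 + 2 = 22
Each subnet has 1024 addresses
  195.142.240.0/22
  195.142.244.0/22
  195.142.248.0/22
  195.142.252.0/22
Subnets: 195.142.240.0/22, 195.142.244.0/22, 195.142.248.0/22, 195.142.252.0/22


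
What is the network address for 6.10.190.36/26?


IP:   00000110.00001010.10111110.00100100
Mask: 11111111.11111111.11111111.11000000
AND operation:
Net:  00000110.00001010.10111110.00000000
Network: 6.10.190.0/26


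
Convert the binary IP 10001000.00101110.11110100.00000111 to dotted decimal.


10001000 = 136
00101110 = 46
11110100 = 244
00000111 = 7
IP: 136.46.244.7


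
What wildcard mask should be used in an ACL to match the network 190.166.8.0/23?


Subnet mask: 255.255.254.0
Wildcard = 255.255.255.255 - subnet mask
255 - 255 = 0
255 - 255 = 0
255 - 254 = 1
255 - 0 = 255
Wildcard: 0.0.1.255


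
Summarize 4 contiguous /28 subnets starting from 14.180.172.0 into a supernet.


Original prefix: /28
Number of subnets: 4 = 2^2
New prefix = 28 - 2 = 26
Supernet: 14.180.172.0/26


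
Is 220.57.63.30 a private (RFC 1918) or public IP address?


RFC 1918 private ranges:
  10.0.0.0/8 (10.0.0.0 - 10.255.255.255)
  172.16.0.0/12 (172.16.0.0 - 172.31.255.255)
  192.168.0.0/16 (192.168.0.0 - 192.168.255.255)
Public (not in any RFC 1918 range)


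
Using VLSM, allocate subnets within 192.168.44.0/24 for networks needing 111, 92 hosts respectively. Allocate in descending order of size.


111 hosts -> /25 (126 usable): 192.168.44.0/25
92 hosts -> /25 (126 usable): 192.168.44.128/25
Allocation: 192.168.44.0/25 (111 hosts, 126 usable); 192.168.44.128/25 (92 hosts, 126 usable)


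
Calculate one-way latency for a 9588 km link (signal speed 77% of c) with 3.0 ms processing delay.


Speed = 0.77 * 3e5 km/s = 231000 km/s
Propagation delay = 9588 / 231000 = 0.0415 s = 41.5065 ms
Processing delay = 3.0 ms
Total one-way latency = 44.5065 ms


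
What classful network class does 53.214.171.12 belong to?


First octet: 53
Binary: 00110101
0xxxxxxx -> Class A (1-126)
Class A, default mask 255.0.0.0 (/8)


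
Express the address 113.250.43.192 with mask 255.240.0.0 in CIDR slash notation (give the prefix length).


Binary: 11111111.11110000.00000000.00000000
Count leading 1s
Prefix: /12


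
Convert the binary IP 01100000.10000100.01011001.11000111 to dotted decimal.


01100000 = 96
10000100 = 132
01011001 = 89
11000111 = 199
IP: 96.132.89.199


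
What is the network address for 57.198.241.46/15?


IP:   00111001.11000110.11110001.00101110
Mask: 11111111.11111110.00000000.00000000
AND operation:
Net:  00111001.11000110.00000000.00000000
Network: 57.198.0.0/15


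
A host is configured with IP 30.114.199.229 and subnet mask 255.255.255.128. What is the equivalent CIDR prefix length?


Binary: 11111111.11111111.11111111.10000000
Count leading 1s
Prefix: /25


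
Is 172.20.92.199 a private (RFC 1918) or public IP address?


RFC 1918 private ranges:
  10.0.0.0/8 (10.0.0.0 - 10.255.255.255)
  172.16.0.0/12 (172.16.0.0 - 172.31.255.255)
  192.168.0.0/16 (192.168.0.0 - 192.168.255.255)
Private (in 172.16.0.0/12)


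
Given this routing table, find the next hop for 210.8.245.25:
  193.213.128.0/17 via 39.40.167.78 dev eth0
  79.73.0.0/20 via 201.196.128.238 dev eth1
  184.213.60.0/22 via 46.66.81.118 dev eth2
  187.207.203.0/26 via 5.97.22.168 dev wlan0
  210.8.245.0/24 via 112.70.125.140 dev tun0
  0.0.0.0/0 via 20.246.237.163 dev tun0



Longest prefix match for 210.8.245.25:
  /17 193.213.128.0: no
  /20 79.73.0.0: no
  /22 184.213.60.0: no
  /26 187.207.203.0: no
  /24 210.8.245.0: MATCH
  /0 0.0.0.0: MATCH
Selected: next-hop 112.70.125.140 via tun0 (matched /24)


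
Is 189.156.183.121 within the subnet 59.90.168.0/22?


Subnet network: 59.90.168.0
Test IP AND mask: 189.156.180.0
No, 189.156.183.121 is not in 59.90.168.0/22


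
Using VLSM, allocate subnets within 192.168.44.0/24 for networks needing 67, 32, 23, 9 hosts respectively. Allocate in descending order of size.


67 hosts -> /25 (126 usable): 192.168.44.0/25
32 hosts -> /26 (62 usable): 192.168.44.128/26
23 hosts -> /27 (30 usable): 192.168.44.192/27
9 hosts -> /28 (14 usable): 192.168.44.224/28
Allocation: 192.168.44.0/25 (67 hosts, 126 usable); 192.168.44.128/26 (32 hosts, 62 usable); 192.168.44.192/27 (23 hosts, 30 usable); 192.168.44.224/28 (9 hosts, 14 usable)


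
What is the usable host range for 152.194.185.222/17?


Network: 152.194.128.0
Broadcast: 152.194.255.255
First usable = network + 1
Last usable = broadcast - 1
Range: 152.194.128.1 to 152.194.255.254


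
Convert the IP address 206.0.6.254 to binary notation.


206 = 11001110
0 = 00000000
6 = 00000110
254 = 11111110
Binary: 11001110.00000000.00000110.11111110


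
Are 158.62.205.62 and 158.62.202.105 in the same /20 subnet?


Mask: 255.255.240.0
158.62.205.62 AND mask = 158.62.192.0
158.62.202.105 AND mask = 158.62.192.0
Yes, same subnet (158.62.192.0)


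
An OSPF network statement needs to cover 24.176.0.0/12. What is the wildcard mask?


Subnet mask: 255.240.0.0
Wildcard = 255.255.255.255 - subnet mask
255 - 255 = 0
255 - 240 = 15
255 - 0 = 255
255 - 0 = 255
Wildcard: 0.15.255.255


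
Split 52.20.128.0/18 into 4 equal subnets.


New prefix = 18 + 2 = 20
Each subnet has 4096 addresses
  52.20.128.0/20
  52.20.144.0/20
  52.20.160.0/20
  52.20.176.0/20
Subnets: 52.20.128.0/20, 52.20.144.0/20, 52.20.160.0/20, 52.20.176.0/20


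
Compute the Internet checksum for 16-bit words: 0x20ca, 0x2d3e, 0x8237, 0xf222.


Sum all words (with carry folding):
+ 0x20ca = 0x20ca
+ 0x2d3e = 0x4e08
+ 0x8237 = 0xd03f
+ 0xf222 = 0xc262
One's complement: ~0xc262
Checksum = 0x3d9d


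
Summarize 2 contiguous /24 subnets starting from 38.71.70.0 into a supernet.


Original prefix: /24
Number of subnets: 2 = 2^1
New prefix = 24 - 1 = 23
Supernet: 38.71.70.0/23


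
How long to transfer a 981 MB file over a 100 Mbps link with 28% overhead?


Effective throughput = 100 * (1 - 28/100) = 72 Mbps
File size in Mb = 981 * 8 = 7848 Mb
Time = 7848 / 72
Time = 109 seconds


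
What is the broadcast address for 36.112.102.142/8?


Network: 36.0.0.0/8
Host bits = 24
Set all host bits to 1:
Broadcast: 36.255.255.255


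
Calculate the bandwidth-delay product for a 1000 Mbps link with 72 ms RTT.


BDP = bandwidth * RTT
= 1000 Mbps * 72 ms
= 1000 * 1e6 * 72 / 1000 bits
= 72000000 bits
= 9000000 bytes
= 8789.0625 KB
BDP = 72000000 bits (9000000 bytes)


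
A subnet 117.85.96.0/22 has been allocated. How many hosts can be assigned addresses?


Host bits = 32 - 22 = 10
Total addresses = 2^10 = 1024
Usable = total - 2 (network and broadcast)
Usable hosts: 1022


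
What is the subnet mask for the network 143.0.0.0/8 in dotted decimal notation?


/8 means 8 network bits, 24 host bits
Binary: 11111111000000000000000000000000
Mask: 255.0.0.0


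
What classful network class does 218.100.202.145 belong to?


First octet: 218
Binary: 11011010
110xxxxx -> Class C (192-223)
Class C, default mask 255.255.255.0 (/24)


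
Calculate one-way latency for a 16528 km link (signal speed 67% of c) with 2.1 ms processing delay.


Speed = 0.67 * 3e5 km/s = 201000 km/s
Propagation delay = 16528 / 201000 = 0.0822 s = 82.2289 ms
Processing delay = 2.1 ms
Total one-way latency = 84.3289 ms


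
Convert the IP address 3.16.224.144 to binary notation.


3 = 00000011
16 = 00010000
224 = 11100000
144 = 10010000
Binary: 00000011.00010000.11100000.10010000


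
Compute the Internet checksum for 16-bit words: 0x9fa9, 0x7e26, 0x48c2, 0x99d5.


Sum all words (with carry folding):
+ 0x9fa9 = 0x9fa9
+ 0x7e26 = 0x1dd0
+ 0x48c2 = 0x6692
+ 0x99d5 = 0x0068
One's complement: ~0x0068
Checksum = 0xff97


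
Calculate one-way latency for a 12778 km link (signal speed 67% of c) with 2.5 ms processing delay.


Speed = 0.67 * 3e5 km/s = 201000 km/s
Propagation delay = 12778 / 201000 = 0.0636 s = 63.5721 ms
Processing delay = 2.5 ms
Total one-way latency = 66.0721 ms


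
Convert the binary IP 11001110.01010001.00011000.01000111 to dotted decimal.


11001110 = 206
01010001 = 81
00011000 = 24
01000111 = 71
IP: 206.81.24.71


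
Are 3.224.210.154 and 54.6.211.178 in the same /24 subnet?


Mask: 255.255.255.0
3.224.210.154 AND mask = 3.224.210.0
54.6.211.178 AND mask = 54.6.211.0
No, different subnets (3.224.210.0 vs 54.6.211.0)


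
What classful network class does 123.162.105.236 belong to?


First octet: 123
Binary: 01111011
0xxxxxxx -> Class A (1-126)
Class A, default mask 255.0.0.0 (/8)


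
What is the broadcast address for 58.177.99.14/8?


Network: 58.0.0.0/8
Host bits = 24
Set all host bits to 1:
Broadcast: 58.255.255.255


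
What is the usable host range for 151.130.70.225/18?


Network: 151.130.64.0
Broadcast: 151.130.127.255
First usable = network + 1
Last usable = broadcast - 1
Range: 151.130.64.1 to 151.130.127.254


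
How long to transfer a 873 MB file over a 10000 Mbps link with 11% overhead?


Effective throughput = 10000 * (1 - 11/100) = 8900 Mbps
File size in Mb = 873 * 8 = 6984 Mb
Time = 6984 / 8900
Time = 0.7847 seconds


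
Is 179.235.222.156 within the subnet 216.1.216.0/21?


Subnet network: 216.1.216.0
Test IP AND mask: 179.235.216.0
No, 179.235.222.156 is not in 216.1.216.0/21


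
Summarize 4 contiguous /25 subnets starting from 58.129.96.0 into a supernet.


Original prefix: /25
Number of subnets: 4 = 2^2
New prefix = 25 - 2 = 23
Supernet: 58.129.96.0/23


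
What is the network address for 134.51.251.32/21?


IP:   10000110.00110011.11111011.00100000
Mask: 11111111.11111111.11111000.00000000
AND operation:
Net:  10000110.00110011.11111000.00000000
Network: 134.51.248.0/21


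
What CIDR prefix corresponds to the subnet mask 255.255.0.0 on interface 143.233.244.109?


Binary: 11111111.11111111.00000000.00000000
Count leading 1s
Prefix: /16


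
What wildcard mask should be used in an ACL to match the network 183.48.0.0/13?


Subnet mask: 255.248.0.0
Wildcard = 255.255.255.255 - subnet mask
255 - 255 = 0
255 - 248 = 7
255 - 0 = 255
255 - 0 = 255
Wildcard: 0.7.255.255


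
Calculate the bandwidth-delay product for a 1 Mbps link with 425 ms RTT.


BDP = bandwidth * RTT
= 1 Mbps * 425 ms
= 1 * 1e6 * 425 / 1000 bits
= 425000 bits
= 53125 bytes
= 51.8799 KB
BDP = 425000 bits (53125 bytes)


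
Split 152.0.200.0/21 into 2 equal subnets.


New prefix = 21 + 1 = 22
Each subnet has 1024 addresses
  152.0.200.0/22
  152.0.204.0/22
Subnets: 152.0.200.0/22, 152.0.204.0/22


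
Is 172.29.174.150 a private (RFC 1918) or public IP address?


RFC 1918 private ranges:
  10.0.0.0/8 (10.0.0.0 - 10.255.255.255)
  172.16.0.0/12 (172.16.0.0 - 172.31.255.255)
  192.168.0.0/16 (192.168.0.0 - 192.168.255.255)
Private (in 172.16.0.0/12)


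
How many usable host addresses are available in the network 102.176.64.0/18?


Host bits = 32 - 18 = 14
Total addresses = 2^14 = 16384
Usable = total - 2 (network and broadcast)
Usable hosts: 16382


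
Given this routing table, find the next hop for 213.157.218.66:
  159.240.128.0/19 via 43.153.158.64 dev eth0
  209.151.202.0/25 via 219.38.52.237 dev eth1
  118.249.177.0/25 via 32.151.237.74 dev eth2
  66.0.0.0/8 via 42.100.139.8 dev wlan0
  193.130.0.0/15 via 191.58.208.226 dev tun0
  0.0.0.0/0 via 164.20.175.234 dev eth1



Longest prefix match for 213.157.218.66:
  /19 159.240.128.0: no
  /25 209.151.202.0: no
  /25 118.249.177.0: no
  /8 66.0.0.0: no
  /15 193.130.0.0: no
  /0 0.0.0.0: MATCH
Selected: next-hop 164.20.175.234 via eth1 (matched /0)


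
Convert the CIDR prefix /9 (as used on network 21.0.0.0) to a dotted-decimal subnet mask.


/9 means 9 network bits, 23 host bits
Binary: 11111111100000000000000000000000
Mask: 255.128.0.0


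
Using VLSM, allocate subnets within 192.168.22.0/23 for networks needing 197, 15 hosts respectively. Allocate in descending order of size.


197 hosts -> /24 (254 usable): 192.168.22.0/24
15 hosts -> /27 (30 usable): 192.168.23.0/27
Allocation: 192.168.22.0/24 (197 hosts, 254 usable); 192.168.23.0/27 (15 hosts, 30 usable)


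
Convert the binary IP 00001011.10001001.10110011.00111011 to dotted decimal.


00001011 = 11
10001001 = 137
10110011 = 179
00111011 = 59
IP: 11.137.179.59


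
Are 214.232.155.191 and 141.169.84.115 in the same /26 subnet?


Mask: 255.255.255.192
214.232.155.191 AND mask = 214.232.155.128
141.169.84.115 AND mask = 141.169.84.64
No, different subnets (214.232.155.128 vs 141.169.84.64)


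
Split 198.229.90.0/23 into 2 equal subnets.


New prefix = 23 + 1 = 24
Each subnet has 256 addresses
  198.229.90.0/24
  198.229.91.0/24
Subnets: 198.229.90.0/24, 198.229.91.0/24


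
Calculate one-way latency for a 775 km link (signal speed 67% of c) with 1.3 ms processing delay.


Speed = 0.67 * 3e5 km/s = 201000 km/s
Propagation delay = 775 / 201000 = 0.0039 s = 3.8557 ms
Processing delay = 1.3 ms
Total one-way latency = 5.1557 ms


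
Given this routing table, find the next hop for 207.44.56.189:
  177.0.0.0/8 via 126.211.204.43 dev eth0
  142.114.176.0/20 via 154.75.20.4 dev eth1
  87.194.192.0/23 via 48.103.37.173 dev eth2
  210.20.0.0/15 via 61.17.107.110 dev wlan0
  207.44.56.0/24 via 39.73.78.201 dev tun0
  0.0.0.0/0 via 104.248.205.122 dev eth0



Longest prefix match for 207.44.56.189:
  /8 177.0.0.0: no
  /20 142.114.176.0: no
  /23 87.194.192.0: no
  /15 210.20.0.0: no
  /24 207.44.56.0: MATCH
  /0 0.0.0.0: MATCH
Selected: next-hop 39.73.78.201 via tun0 (matched /24)


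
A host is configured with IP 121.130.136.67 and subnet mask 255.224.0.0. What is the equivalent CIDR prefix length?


Binary: 11111111.11100000.00000000.00000000
Count leading 1s
Prefix: /11


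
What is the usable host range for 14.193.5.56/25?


Network: 14.193.5.0
Broadcast: 14.193.5.127
First usable = network + 1
Last usable = broadcast - 1
Range: 14.193.5.1 to 14.193.5.126


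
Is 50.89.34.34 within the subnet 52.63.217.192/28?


Subnet network: 52.63.217.192
Test IP AND mask: 50.89.34.32
No, 50.89.34.34 is not in 52.63.217.192/28


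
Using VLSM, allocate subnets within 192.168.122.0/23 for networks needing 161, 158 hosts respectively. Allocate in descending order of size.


161 hosts -> /24 (254 usable): 192.168.122.0/24
158 hosts -> /24 (254 usable): 192.168.123.0/24
Allocation: 192.168.122.0/24 (161 hosts, 254 usable); 192.168.123.0/24 (158 hosts, 254 usable)


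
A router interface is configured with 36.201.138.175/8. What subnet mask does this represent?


/8 means 8 network bits, 24 host bits
Binary: 11111111000000000000000000000000
Mask: 255.0.0.0


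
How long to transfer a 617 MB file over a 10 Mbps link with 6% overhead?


Effective throughput = 10 * (1 - 6/100) = 9.4 Mbps
File size in Mb = 617 * 8 = 4936 Mb
Time = 4936 / 9.4
Time = 525.1064 seconds


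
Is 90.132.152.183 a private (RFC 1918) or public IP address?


RFC 1918 private ranges:
  10.0.0.0/8 (10.0.0.0 - 10.255.255.255)
  172.16.0.0/12 (172.16.0.0 - 172.31.255.255)
  192.168.0.0/16 (192.168.0.0 - 192.168.255.255)
Public (not in any RFC 1918 range)


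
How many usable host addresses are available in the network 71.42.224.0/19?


Host bits = 32 - 19 = 13
Total addresses = 2^13 = 8192
Usable = total - 2 (network and broadcast)
Usable hosts: 8190


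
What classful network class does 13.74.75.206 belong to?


First octet: 13
Binary: 00001101
0xxxxxxx -> Class A (1-126)
Class A, default mask 255.0.0.0 (/8)


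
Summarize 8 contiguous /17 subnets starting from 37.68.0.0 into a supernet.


Original prefix: /17
Number of subnets: 8 = 2^3
New prefix = 17 - 3 = 14
Supernet: 37.68.0.0/14


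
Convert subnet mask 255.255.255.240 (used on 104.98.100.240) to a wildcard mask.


Subnet mask: 255.255.255.240
Wildcard = 255.255.255.255 - subnet mask
255 - 255 = 0
255 - 255 = 0
255 - 255 = 0
255 - 240 = 15
Wildcard: 0.0.0.15


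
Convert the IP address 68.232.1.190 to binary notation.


68 = 01000100
232 = 11101000
1 = 00000001
190 = 10111110
Binary: 01000100.11101000.00000001.10111110


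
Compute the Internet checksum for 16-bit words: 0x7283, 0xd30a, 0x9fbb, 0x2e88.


Sum all words (with carry folding):
+ 0x7283 = 0x7283
+ 0xd30a = 0x458e
+ 0x9fbb = 0xe549
+ 0x2e88 = 0x13d2
One's complement: ~0x13d2
Checksum = 0xec2d


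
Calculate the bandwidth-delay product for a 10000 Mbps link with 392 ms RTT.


BDP = bandwidth * RTT
= 10000 Mbps * 392 ms
= 10000 * 1e6 * 392 / 1000 bits
= 3920000000 bits
= 490000000 bytes
= 478515.625 KB
BDP = 3920000000 bits (490000000 bytes)


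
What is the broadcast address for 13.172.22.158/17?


Network: 13.172.0.0/17
Host bits = 15
Set all host bits to 1:
Broadcast: 13.172.127.255


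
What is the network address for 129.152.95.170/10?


IP:   10000001.10011000.01011111.10101010
Mask: 11111111.11000000.00000000.00000000
AND operation:
Net:  10000001.10000000.00000000.00000000
Network: 129.128.0.0/10


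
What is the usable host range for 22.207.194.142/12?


Network: 22.192.0.0
Broadcast: 22.207.255.255
First usable = network + 1
Last usable = broadcast - 1
Range: 22.192.0.1 to 22.207.255.254


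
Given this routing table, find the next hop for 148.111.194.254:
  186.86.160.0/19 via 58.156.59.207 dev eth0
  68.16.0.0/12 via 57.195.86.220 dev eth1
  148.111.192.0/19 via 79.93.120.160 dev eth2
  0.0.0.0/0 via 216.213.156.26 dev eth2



Longest prefix match for 148.111.194.254:
  /19 186.86.160.0: no
  /12 68.16.0.0: no
  /19 148.111.192.0: MATCH
  /0 0.0.0.0: MATCH
Selected: next-hop 79.93.120.160 via eth2 (matched /19)


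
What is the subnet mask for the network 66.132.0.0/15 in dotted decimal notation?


/15 means 15 network bits, 17 host bits
Binary: 11111111111111100000000000000000
Mask: 255.254.0.0


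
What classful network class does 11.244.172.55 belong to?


First octet: 11
Binary: 00001011
0xxxxxxx -> Class A (1-126)
Class A, default mask 255.0.0.0 (/8)


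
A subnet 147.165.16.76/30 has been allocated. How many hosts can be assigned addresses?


Host bits = 32 - 30 = 2
Total addresses = 2^2 = 4
Usable = total - 2 (network and broadcast)
Usable hosts: 2


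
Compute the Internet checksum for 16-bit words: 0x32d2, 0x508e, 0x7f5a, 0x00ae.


Sum all words (with carry folding):
+ 0x32d2 = 0x32d2
+ 0x508e = 0x8360
+ 0x7f5a = 0x02bb
+ 0x00ae = 0x0369
One's complement: ~0x0369
Checksum = 0xfc96


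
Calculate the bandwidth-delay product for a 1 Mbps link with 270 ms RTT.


BDP = bandwidth * RTT
= 1 Mbps * 270 ms
= 1 * 1e6 * 270 / 1000 bits
= 270000 bits
= 33750 bytes
= 32.959 KB
BDP = 270000 bits (33750 bytes)


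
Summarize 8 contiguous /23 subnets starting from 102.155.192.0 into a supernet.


Original prefix: /23
Number of subnets: 8 = 2^3
New prefix = 23 - 3 = 20
Supernet: 102.155.192.0/20


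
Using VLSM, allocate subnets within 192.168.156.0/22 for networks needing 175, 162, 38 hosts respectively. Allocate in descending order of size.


175 hosts -> /24 (254 usable): 192.168.156.0/24
162 hosts -> /24 (254 usable): 192.168.157.0/24
38 hosts -> /26 (62 usable): 192.168.158.0/26
Allocation: 192.168.156.0/24 (175 hosts, 254 usable); 192.168.157.0/24 (162 hosts, 254 usable); 192.168.158.0/26 (38 hosts, 62 usable)


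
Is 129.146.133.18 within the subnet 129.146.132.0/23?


Subnet network: 129.146.132.0
Test IP AND mask: 129.146.132.0
Yes, 129.146.133.18 is in 129.146.132.0/23


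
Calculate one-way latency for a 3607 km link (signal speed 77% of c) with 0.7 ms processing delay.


Speed = 0.77 * 3e5 km/s = 231000 km/s
Propagation delay = 3607 / 231000 = 0.0156 s = 15.6147 ms
Processing delay = 0.7 ms
Total one-way latency = 16.3147 ms


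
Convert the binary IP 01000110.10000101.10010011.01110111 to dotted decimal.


01000110 = 70
10000101 = 133
10010011 = 147
01110111 = 119
IP: 70.133.147.119


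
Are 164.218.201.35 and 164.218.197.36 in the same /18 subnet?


Mask: 255.255.192.0
164.218.201.35 AND mask = 164.218.192.0
164.218.197.36 AND mask = 164.218.192.0
Yes, same subnet (164.218.192.0)


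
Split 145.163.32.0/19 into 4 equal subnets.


New prefix = 19 + 2 = 21
Each subnet has 2048 addresses
  145.163.32.0/21
  145.163.40.0/21
  145.163.48.0/21
  145.163.56.0/21
Subnets: 145.163.32.0/21, 145.163.40.0/21, 145.163.48.0/21, 145.163.56.0/21


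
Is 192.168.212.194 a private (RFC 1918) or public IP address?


RFC 1918 private ranges:
  10.0.0.0/8 (10.0.0.0 - 10.255.255.255)
  172.16.0.0/12 (172.16.0.0 - 172.31.255.255)
  192.168.0.0/16 (192.168.0.0 - 192.168.255.255)
Private (in 192.168.0.0/16)


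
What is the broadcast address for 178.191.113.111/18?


Network: 178.191.64.0/18
Host bits = 14
Set all host bits to 1:
Broadcast: 178.191.127.255


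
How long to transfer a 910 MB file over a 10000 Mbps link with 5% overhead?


Effective throughput = 10000 * (1 - 5/100) = 9500 Mbps
File size in Mb = 910 * 8 = 7280 Mb
Time = 7280 / 9500
Time = 0.7663 seconds


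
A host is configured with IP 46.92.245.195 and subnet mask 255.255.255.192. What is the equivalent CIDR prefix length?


Binary: 11111111.11111111.11111111.11000000
Count leading 1s
Prefix: /26


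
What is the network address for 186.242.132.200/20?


IP:   10111010.11110010.10000100.11001000
Mask: 11111111.11111111.11110000.00000000
AND operation:
Net:  10111010.11110010.10000000.00000000
Network: 186.242.128.0/20


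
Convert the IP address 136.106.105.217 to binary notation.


136 = 10001000
106 = 01101010
105 = 01101001
217 = 11011001
Binary: 10001000.01101010.01101001.11011001


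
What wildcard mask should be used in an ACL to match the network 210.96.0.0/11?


Subnet mask: 255.224.0.0
Wildcard = 255.255.255.255 - subnet mask
255 - 255 = 0
255 - 224 = 31
255 - 0 = 255
255 - 0 = 255
Wildcard: 0.31.255.255


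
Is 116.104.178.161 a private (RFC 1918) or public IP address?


RFC 1918 private ranges:
  10.0.0.0/8 (10.0.0.0 - 10.255.255.255)
  172.16.0.0/12 (172.16.0.0 - 172.31.255.255)
  192.168.0.0/16 (192.168.0.0 - 192.168.255.255)
Public (not in any RFC 1918 range)


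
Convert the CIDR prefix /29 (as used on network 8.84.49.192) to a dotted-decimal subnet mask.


/29 means 29 network bits, 3 host bits
Binary: 11111111111111111111111111111000
Mask: 255.255.255.248


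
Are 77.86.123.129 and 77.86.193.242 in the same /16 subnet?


Mask: 255.255.0.0
77.86.123.129 AND mask = 77.86.0.0
77.86.193.242 AND mask = 77.86.0.0
Yes, same subnet (77.86.0.0)


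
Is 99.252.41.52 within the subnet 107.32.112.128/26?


Subnet network: 107.32.112.128
Test IP AND mask: 99.252.41.0
No, 99.252.41.52 is not in 107.32.112.128/26


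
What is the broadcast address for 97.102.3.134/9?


Network: 97.0.0.0/9
Host bits = 23
Set all host bits to 1:
Broadcast: 97.127.255.255


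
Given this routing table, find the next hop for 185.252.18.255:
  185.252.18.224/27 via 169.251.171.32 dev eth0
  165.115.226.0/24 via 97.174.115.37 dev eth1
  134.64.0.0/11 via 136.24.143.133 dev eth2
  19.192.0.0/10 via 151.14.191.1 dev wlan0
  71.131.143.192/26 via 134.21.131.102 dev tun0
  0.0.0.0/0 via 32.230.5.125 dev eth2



Longest prefix match for 185.252.18.255:
  /27 185.252.18.224: MATCH
  /24 165.115.226.0: no
  /11 134.64.0.0: no
  /10 19.192.0.0: no
  /26 71.131.143.192: no
  /0 0.0.0.0: MATCH
Selected: next-hop 169.251.171.32 via eth0 (matched /27)


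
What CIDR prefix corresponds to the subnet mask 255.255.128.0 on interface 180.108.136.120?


Binary: 11111111.11111111.10000000.00000000
Count leading 1s
Prefix: /17


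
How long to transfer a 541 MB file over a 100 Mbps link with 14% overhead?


Effective throughput = 100 * (1 - 14/100) = 86 Mbps
File size in Mb = 541 * 8 = 4328 Mb
Time = 4328 / 86
Time = 50.3256 seconds


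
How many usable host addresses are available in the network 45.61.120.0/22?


Host bits = 32 - 22 = 10
Total addresses = 2^10 = 1024
Usable = total - 2 (network and broadcast)
Usable hosts: 1022


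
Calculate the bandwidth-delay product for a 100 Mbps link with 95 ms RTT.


BDP = bandwidth * RTT
= 100 Mbps * 95 ms
= 100 * 1e6 * 95 / 1000 bits
= 9500000 bits
= 1187500 bytes
= 1159.668 KB
BDP = 9500000 bits (1187500 bytes)


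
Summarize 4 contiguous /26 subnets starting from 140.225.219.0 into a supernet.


Original prefix: /26
Number of subnets: 4 = 2^2
New prefix = 26 - 2 = 24
Supernet: 140.225.219.0/24


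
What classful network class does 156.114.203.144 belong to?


First octet: 156
Binary: 10011100
10xxxxxx -> Class B (128-191)
Class B, default mask 255.255.0.0 (/16)


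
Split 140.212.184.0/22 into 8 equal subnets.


New prefix = 22 + 3 = 25
Each subnet has 128 addresses
  140.212.184.0/25
  140.212.184.128/25
  140.212.185.0/25
  140.212.185.128/25
  140.212.186.0/25
  140.212.186.128/25
  140.212.187.0/25
  140.212.187.128/25
Subnets: 140.212.184.0/25, 140.212.184.128/25, 140.212.185.0/25, 140.212.185.128/25, 140.212.186.0/25, 140.212.186.128/25, 140.212.187.0/25, 140.212.187.128/25


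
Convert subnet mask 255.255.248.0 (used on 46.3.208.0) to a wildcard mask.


Subnet mask: 255.255.248.0
Wildcard = 255.255.255.255 - subnet mask
255 - 255 = 0
255 - 255 = 0
255 - 248 = 7
255 - 0 = 255
Wildcard: 0.0.7.255


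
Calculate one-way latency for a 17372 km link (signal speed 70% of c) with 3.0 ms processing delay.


Speed = 0.7 * 3e5 km/s = 210000 km/s
Propagation delay = 17372 / 210000 = 0.0827 s = 82.7238 ms
Processing delay = 3.0 ms
Total one-way latency = 85.7238 ms


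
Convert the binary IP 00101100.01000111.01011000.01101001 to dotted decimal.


00101100 = 44
01000111 = 71
01011000 = 88
01101001 = 105
IP: 44.71.88.105


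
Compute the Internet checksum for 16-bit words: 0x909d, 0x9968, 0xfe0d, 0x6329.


Sum all words (with carry folding):
+ 0x909d = 0x909d
+ 0x9968 = 0x2a06
+ 0xfe0d = 0x2814
+ 0x6329 = 0x8b3d
One's complement: ~0x8b3d
Checksum = 0x74c2


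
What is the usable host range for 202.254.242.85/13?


Network: 202.248.0.0
Broadcast: 202.255.255.255
First usable = network + 1
Last usable = broadcast - 1
Range: 202.248.0.1 to 202.255.255.254


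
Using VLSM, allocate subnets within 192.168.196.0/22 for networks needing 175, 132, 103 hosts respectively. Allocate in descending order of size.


175 hosts -> /24 (254 usable): 192.168.196.0/24
132 hosts -> /24 (254 usable): 192.168.197.0/24
103 hosts -> /25 (126 usable): 192.168.198.0/25
Allocation: 192.168.196.0/24 (175 hosts, 254 usable); 192.168.197.0/24 (132 hosts, 254 usable); 192.168.198.0/25 (103 hosts, 126 usable)


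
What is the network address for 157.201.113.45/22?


IP:   10011101.11001001.01110001.00101101
Mask: 11111111.11111111.11111100.00000000
AND operation:
Net:  10011101.11001001.01110000.00000000
Network: 157.201.112.0/22


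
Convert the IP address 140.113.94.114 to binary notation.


140 = 10001100
113 = 01110001
94 = 01011110
114 = 01110010
Binary: 10001100.01110001.01011110.01110010


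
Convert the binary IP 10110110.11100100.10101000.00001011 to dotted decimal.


10110110 = 182
11100100 = 228
10101000 = 168
00001011 = 11
IP: 182.228.168.11


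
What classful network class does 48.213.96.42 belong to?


First octet: 48
Binary: 00110000
0xxxxxxx -> Class A (1-126)
Class A, default mask 255.0.0.0 (/8)


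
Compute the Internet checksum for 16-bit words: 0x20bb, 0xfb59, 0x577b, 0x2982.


Sum all words (with carry folding):
+ 0x20bb = 0x20bb
+ 0xfb59 = 0x1c15
+ 0x577b = 0x7390
+ 0x2982 = 0x9d12
One's complement: ~0x9d12
Checksum = 0x62ed


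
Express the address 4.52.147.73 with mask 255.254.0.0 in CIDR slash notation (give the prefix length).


Binary: 11111111.11111110.00000000.00000000
Count leading 1s
Prefix: /15


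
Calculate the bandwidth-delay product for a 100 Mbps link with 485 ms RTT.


BDP = bandwidth * RTT
= 100 Mbps * 485 ms
= 100 * 1e6 * 485 / 1000 bits
= 48500000 bits
= 6062500 bytes
= 5920.4102 KB
BDP = 48500000 bits (6062500 bytes)


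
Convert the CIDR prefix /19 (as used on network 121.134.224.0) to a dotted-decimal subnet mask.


/19 means 19 network bits, 13 host bits
Binary: 11111111111111111110000000000000
Mask: 255.255.224.0


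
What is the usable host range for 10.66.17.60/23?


Network: 10.66.16.0
Broadcast: 10.66.17.255
First usable = network + 1
Last usable = broadcast - 1
Range: 10.66.16.1 to 10.66.17.254


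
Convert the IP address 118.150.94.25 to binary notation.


118 = 01110110
150 = 10010110
94 = 01011110
25 = 00011001
Binary: 01110110.10010110.01011110.00011001


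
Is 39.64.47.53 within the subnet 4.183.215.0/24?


Subnet network: 4.183.215.0
Test IP AND mask: 39.64.47.0
No, 39.64.47.53 is not in 4.183.215.0/24


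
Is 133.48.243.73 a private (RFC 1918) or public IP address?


RFC 1918 private ranges:
  10.0.0.0/8 (10.0.0.0 - 10.255.255.255)
  172.16.0.0/12 (172.16.0.0 - 172.31.255.255)
  192.168.0.0/16 (192.168.0.0 - 192.168.255.255)
Public (not in any RFC 1918 range)


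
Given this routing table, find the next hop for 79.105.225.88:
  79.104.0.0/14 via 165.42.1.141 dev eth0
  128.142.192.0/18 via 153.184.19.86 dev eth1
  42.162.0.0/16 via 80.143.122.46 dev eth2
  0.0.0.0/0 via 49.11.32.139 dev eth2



Longest prefix match for 79.105.225.88:
  /14 79.104.0.0: MATCH
  /18 128.142.192.0: no
  /16 42.162.0.0: no
  /0 0.0.0.0: MATCH
Selected: next-hop 165.42.1.141 via eth0 (matched /14)


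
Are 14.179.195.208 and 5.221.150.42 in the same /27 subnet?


Mask: 255.255.255.224
14.179.195.208 AND mask = 14.179.195.192
5.221.150.42 AND mask = 5.221.150.32
No, different subnets (14.179.195.192 vs 5.221.150.32)


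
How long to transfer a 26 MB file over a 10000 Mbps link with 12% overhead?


Effective throughput = 10000 * (1 - 12/100) = 8800 Mbps
File size in Mb = 26 * 8 = 208 Mb
Time = 208 / 8800
Time = 0.0236 seconds


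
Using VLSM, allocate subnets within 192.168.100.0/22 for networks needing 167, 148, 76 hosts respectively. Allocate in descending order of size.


167 hosts -> /24 (254 usable): 192.168.100.0/24
148 hosts -> /24 (254 usable): 192.168.101.0/24
76 hosts -> /25 (126 usable): 192.168.102.0/25
Allocation: 192.168.100.0/24 (167 hosts, 254 usable); 192.168.101.0/24 (148 hosts, 254 usable); 192.168.102.0/25 (76 hosts, 126 usable)


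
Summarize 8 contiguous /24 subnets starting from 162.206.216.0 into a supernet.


Original prefix: /24
Number of subnets: 8 = 2^3
New prefix = 24 - 3 = 21
Supernet: 162.206.216.0/21


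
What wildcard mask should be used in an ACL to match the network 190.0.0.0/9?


Subnet mask: 255.128.0.0
Wildcard = 255.255.255.255 - subnet mask
255 - 255 = 0
255 - 128 = 127
255 - 0 = 255
255 - 0 = 255
Wildcard: 0.127.255.255


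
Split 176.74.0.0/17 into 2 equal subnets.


New prefix = 17 + 1 = 18
Each subnet has 16384 addresses
  176.74.0.0/18
  176.74.64.0/18
Subnets: 176.74.0.0/18, 176.74.64.0/18


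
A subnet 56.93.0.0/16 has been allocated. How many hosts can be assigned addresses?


Host bits = 32 - 16 = 16
Total addresses = 2^16 = 65536
Usable = total - 2 (network and broadcast)
Usable hosts: 65534


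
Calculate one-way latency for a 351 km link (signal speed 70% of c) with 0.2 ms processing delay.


Speed = 0.7 * 3e5 km/s = 210000 km/s
Propagation delay = 351 / 210000 = 0.0017 s = 1.6714 ms
Processing delay = 0.2 ms
Total one-way latency = 1.8714 ms


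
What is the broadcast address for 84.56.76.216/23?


Network: 84.56.76.0/23
Host bits = 9
Set all host bits to 1:
Broadcast: 84.56.77.255


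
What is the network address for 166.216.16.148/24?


IP:   10100110.11011000.00010000.10010100
Mask: 11111111.11111111.11111111.00000000
AND operation:
Net:  10100110.11011000.00010000.00000000
Network: 166.216.16.0/24


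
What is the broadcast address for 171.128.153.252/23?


Network: 171.128.152.0/23
Host bits = 9
Set all host bits to 1:
Broadcast: 171.128.153.255


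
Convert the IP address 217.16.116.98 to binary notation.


217 = 11011001
16 = 00010000
116 = 01110100
98 = 01100010
Binary: 11011001.00010000.01110100.01100010


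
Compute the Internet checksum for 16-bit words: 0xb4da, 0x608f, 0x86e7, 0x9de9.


Sum all words (with carry folding):
+ 0xb4da = 0xb4da
+ 0x608f = 0x156a
+ 0x86e7 = 0x9c51
+ 0x9de9 = 0x3a3b
One's complement: ~0x3a3b
Checksum = 0xc5c4


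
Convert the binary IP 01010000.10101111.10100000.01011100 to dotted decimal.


01010000 = 80
10101111 = 175
10100000 = 160
01011100 = 92
IP: 80.175.160.92


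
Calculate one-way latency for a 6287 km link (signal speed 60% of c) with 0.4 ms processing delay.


Speed = 0.6 * 3e5 km/s = 180000 km/s
Propagation delay = 6287 / 180000 = 0.0349 s = 34.9278 ms
Processing delay = 0.4 ms
Total one-way latency = 35.3278 ms


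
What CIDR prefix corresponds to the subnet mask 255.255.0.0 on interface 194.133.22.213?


Binary: 11111111.11111111.00000000.00000000
Count leading 1s
Prefix: /16


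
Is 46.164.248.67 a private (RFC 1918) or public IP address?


RFC 1918 private ranges:
  10.0.0.0/8 (10.0.0.0 - 10.255.255.255)
  172.16.0.0/12 (172.16.0.0 - 172.31.255.255)
  192.168.0.0/16 (192.168.0.0 - 192.168.255.255)
Public (not in any RFC 1918 range)


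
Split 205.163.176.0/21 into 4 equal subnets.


New prefix = 21 + 2 = 23
Each subnet has 512 addresses
  205.163.176.0/23
  205.163.178.0/23
  205.163.180.0/23
  205.163.182.0/23
Subnets: 205.163.176.0/23, 205.163.178.0/23, 205.163.180.0/23, 205.163.182.0/23


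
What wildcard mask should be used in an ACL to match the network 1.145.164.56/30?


Subnet mask: 255.255.255.252
Wildcard = 255.255.255.255 - subnet mask
255 - 255 = 0
255 - 255 = 0
255 - 255 = 0
255 - 252 = 3
Wildcard: 0.0.0.3


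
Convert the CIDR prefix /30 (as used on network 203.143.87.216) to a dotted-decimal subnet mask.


/30 means 30 network bits, 2 host bits
Binary: 11111111111111111111111111111100
Mask: 255.255.255.252


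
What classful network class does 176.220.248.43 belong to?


First octet: 176
Binary: 10110000
10xxxxxx -> Class B (128-191)
Class B, default mask 255.255.0.0 (/16)


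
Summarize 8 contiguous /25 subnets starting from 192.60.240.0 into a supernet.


Original prefix: /25
Number of subnets: 8 = 2^3
New prefix = 25 - 3 = 22
Supernet: 192.60.240.0/22


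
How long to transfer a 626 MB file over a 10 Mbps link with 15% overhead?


Effective throughput = 10 * (1 - 15/100) = 8.5 Mbps
File size in Mb = 626 * 8 = 5008 Mb
Time = 5008 / 8.5
Time = 589.1765 seconds


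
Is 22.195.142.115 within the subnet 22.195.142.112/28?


Subnet network: 22.195.142.112
Test IP AND mask: 22.195.142.112
Yes, 22.195.142.115 is in 22.195.142.112/28


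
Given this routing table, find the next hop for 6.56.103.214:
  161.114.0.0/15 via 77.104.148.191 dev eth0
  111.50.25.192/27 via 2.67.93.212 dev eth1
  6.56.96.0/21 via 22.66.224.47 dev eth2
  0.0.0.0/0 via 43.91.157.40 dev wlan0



Longest prefix match for 6.56.103.214:
  /15 161.114.0.0: no
  /27 111.50.25.192: no
  /21 6.56.96.0: MATCH
  /0 0.0.0.0: MATCH
Selected: next-hop 22.66.224.47 via eth2 (matched /21)


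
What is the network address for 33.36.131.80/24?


IP:   00100001.00100100.10000011.01010000
Mask: 11111111.11111111.11111111.00000000
AND operation:
Net:  00100001.00100100.10000011.00000000
Network: 33.36.131.0/24


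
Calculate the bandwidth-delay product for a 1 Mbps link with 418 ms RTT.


BDP = bandwidth * RTT
= 1 Mbps * 418 ms
= 1 * 1e6 * 418 / 1000 bits
= 418000 bits
= 52250 bytes
= 51.0254 KB
BDP = 418000 bits (52250 bytes)


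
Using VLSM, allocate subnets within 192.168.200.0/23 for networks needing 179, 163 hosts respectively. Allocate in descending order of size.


179 hosts -> /24 (254 usable): 192.168.200.0/24
163 hosts -> /24 (254 usable): 192.168.201.0/24
Allocation: 192.168.200.0/24 (179 hosts, 254 usable); 192.168.201.0/24 (163 hosts, 254 usable)


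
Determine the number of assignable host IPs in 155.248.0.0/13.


Host bits = 32 - 13 = 19
Total addresses = 2^19 = 524288
Usable = total - 2 (network and broadcast)
Usable hosts: 524286


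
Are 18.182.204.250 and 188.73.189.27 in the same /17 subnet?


Mask: 255.255.128.0
18.182.204.250 AND mask = 18.182.128.0
188.73.189.27 AND mask = 188.73.128.0
No, different subnets (18.182.128.0 vs 188.73.128.0)


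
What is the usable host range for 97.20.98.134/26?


Network: 97.20.98.128
Broadcast: 97.20.98.191
First usable = network + 1
Last usable = broadcast - 1
Range: 97.20.98.129 to 97.20.98.190


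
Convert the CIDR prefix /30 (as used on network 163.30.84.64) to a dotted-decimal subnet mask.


/30 means 30 network bits, 2 host bits
Binary: 11111111111111111111111111111100
Mask: 255.255.255.252


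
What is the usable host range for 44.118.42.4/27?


Network: 44.118.42.0
Broadcast: 44.118.42.31
First usable = network + 1
Last usable = broadcast - 1
Range: 44.118.42.1 to 44.118.42.30


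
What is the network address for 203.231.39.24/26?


IP:   11001011.11100111.00100111.00011000
Mask: 11111111.11111111.11111111.11000000
AND operation:
Net:  11001011.11100111.00100111.00000000
Network: 203.231.39.0/26


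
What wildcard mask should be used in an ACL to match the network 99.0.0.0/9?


Subnet mask: 255.128.0.0
Wildcard = 255.255.255.255 - subnet mask
255 - 255 = 0
255 - 128 = 127
255 - 0 = 255
255 - 0 = 255
Wildcard: 0.127.255.255
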